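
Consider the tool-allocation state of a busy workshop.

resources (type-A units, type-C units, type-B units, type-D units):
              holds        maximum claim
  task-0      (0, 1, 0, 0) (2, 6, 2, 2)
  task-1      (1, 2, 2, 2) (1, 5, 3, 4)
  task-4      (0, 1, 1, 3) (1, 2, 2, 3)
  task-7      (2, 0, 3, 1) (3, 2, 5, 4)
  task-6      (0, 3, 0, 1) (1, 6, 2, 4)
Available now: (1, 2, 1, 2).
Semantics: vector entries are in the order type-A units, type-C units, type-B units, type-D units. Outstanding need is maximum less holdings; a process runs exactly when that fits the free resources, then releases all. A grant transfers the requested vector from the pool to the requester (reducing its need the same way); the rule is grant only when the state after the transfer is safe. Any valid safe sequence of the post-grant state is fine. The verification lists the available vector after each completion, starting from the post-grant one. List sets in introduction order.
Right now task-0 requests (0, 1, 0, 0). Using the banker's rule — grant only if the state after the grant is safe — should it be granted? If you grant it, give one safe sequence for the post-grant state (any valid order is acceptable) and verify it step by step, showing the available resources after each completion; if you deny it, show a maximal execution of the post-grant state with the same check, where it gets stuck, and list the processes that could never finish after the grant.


DENY: after the grant no complete ordering would exist.
Key observation: even finishing task-4, task-7 leaves just (3, 2, 5, 6) free — too little type-C units for any of the remaining processes.
Pretend the grant happened; the run task-4, task-7 goes as far as possible. Step-by-step check:
  pool = (1, 1, 1, 2)
  task-4 needs (1, 1, 1, 0) <= (1, 1, 1, 2) -> finishes; pool += (0, 1, 1, 3) = (1, 2, 2, 5)
  task-7 needs (1, 2, 2, 3) <= (1, 2, 2, 5) -> finishes; pool += (2, 0, 3, 1) = (3, 2, 5, 6)
  task-0 cannot run: need (2, 4, 2, 2) vs free (3, 2, 5, 6) (insufficient type-C units)
  task-1 cannot run: need (0, 3, 1, 2) vs free (3, 2, 5, 6) (insufficient type-C units)
  task-6 cannot run: need (1, 3, 2, 3) vs free (3, 2, 5, 6) (insufficient type-C units)
Processes that could never finish after the grant: task-0, task-1 and task-6.


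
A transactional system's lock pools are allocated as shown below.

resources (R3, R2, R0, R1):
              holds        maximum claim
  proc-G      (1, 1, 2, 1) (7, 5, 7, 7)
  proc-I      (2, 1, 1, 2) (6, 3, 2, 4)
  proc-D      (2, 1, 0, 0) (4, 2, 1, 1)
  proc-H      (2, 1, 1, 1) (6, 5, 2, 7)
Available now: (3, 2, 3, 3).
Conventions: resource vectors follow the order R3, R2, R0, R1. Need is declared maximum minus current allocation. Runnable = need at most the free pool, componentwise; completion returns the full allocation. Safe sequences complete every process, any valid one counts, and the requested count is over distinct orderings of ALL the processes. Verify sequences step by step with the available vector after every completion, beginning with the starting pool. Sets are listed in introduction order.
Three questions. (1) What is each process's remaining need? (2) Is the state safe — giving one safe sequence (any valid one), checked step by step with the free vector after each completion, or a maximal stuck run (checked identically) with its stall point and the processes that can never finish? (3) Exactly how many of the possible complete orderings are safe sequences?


(1) Remaining need (order R3, R2, R0, R1):
  proc-G: (6, 4, 5, 6)
  proc-I: (4, 2, 1, 2)
  proc-D: (2, 1, 1, 1)
  proc-H: (4, 4, 1, 6)
(2) UNSAFE — no complete ordering exists.
Key observation: after proc-D, proc-I complete, (7, 4, 4, 5) is the best the pool ever gets, yet each leftover process wants more R1.
Going as far as possible: proc-D, proc-I; after that, nothing fits. Walking it through:
  pool = (3, 2, 3, 3)
  run proc-D (needs (2, 1, 1, 1), free (3, 2, 3, 3)); after release of (2, 1, 0, 0) the pool is (5, 3, 3, 3)
  run proc-I (needs (4, 2, 1, 2), free (5, 3, 3, 3)); after release of (2, 1, 1, 2) the pool is (7, 4, 4, 5)
  proc-G still needs (6, 4, 5, 6) but only (7, 4, 4, 5) is free — short on R0 and R1
  proc-H still needs (4, 4, 1, 6) but only (7, 4, 4, 5) is free — short on R1
Never able to finish: proc-G and proc-H.
(3) The exact count: 0 of the possible complete orderings are safe sequences.


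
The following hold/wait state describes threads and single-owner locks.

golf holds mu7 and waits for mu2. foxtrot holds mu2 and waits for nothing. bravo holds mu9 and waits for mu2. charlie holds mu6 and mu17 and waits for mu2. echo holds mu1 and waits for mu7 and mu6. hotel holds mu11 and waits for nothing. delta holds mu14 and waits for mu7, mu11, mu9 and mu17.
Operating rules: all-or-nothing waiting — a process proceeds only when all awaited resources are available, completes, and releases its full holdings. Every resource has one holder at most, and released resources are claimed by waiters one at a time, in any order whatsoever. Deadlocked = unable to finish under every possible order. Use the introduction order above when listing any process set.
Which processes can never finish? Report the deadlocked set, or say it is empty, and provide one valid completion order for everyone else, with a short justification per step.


The deadlocked set is empty.
Key observation: although several processes wait, no cycle exists — each chain bottoms out at a free runner.
A valid finishing order for the others: foxtrot, charlie, hotel, golf, echo, bravo, delta.
Verifying each step:
  run foxtrot (it waits on nothing); releases mu2
  charlie waits on mu2 — all released -> runs and releases mu6 and mu17
  run hotel (it waits on nothing); releases mu11
  golf waits on mu2 — all released -> runs and releases mu7
  echo waits on mu7 and mu6 — all released -> runs and releases mu1
  bravo waits on mu2 — all released -> runs and releases mu9
  delta waits on mu7, mu11, mu9 and mu17 — all released -> runs and releases mu14


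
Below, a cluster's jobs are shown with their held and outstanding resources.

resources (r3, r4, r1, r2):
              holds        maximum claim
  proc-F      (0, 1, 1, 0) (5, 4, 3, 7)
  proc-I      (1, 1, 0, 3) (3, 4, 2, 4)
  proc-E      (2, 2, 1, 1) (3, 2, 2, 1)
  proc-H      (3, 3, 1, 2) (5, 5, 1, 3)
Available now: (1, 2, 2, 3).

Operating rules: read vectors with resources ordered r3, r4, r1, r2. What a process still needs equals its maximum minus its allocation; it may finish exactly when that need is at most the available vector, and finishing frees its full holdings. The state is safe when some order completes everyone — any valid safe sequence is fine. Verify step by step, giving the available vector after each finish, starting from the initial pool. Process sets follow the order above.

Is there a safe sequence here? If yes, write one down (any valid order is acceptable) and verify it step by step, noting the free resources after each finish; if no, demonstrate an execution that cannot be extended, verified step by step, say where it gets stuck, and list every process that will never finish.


SAFE, for example via the order proc-E, proc-H, proc-I, proc-F.
Key observation: reading the order forward, proc-E is the first process whose need (1, 0, 1, 0) meets the free pool (1, 2, 2, 3) exactly on a resource it requests.
Verifying each step:
  pool = (1, 2, 2, 3)
  proc-E: need (1, 0, 1, 0) fits (1, 2, 2, 3); releases (2, 2, 1, 1), pool now (3, 4, 3, 4)
  proc-H: need (2, 2, 0, 1) fits (3, 4, 3, 4); releases (3, 3, 1, 2), pool now (6, 7, 4, 6)
  proc-I: need (2, 3, 2, 1) fits (6, 7, 4, 6); releases (1, 1, 0, 3), pool now (7, 8, 4, 9)
  proc-F: need (5, 3, 2, 7) fits (7, 8, 4, 9); releases (0, 1, 1, 0), pool now (7, 9, 5, 9)


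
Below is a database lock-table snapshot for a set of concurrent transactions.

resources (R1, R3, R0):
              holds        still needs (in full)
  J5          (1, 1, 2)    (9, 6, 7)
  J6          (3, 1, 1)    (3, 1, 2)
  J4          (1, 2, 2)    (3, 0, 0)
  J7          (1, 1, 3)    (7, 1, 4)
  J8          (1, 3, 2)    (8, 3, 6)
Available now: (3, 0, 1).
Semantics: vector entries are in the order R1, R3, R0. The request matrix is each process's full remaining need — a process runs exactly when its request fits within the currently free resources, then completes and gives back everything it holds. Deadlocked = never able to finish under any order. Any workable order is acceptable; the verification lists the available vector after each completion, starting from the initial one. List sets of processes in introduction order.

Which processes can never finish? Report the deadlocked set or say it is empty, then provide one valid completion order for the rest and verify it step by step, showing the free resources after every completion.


Nothing here is deadlocked.
Key observation: J4 can run right away; the returned allocation unlocks the remaining processes in turn.
A valid finishing order for the others: J4, J6, J7, J8, J5. Verifying each step:
  pool = (3, 0, 1)
  J4: need (3, 0, 0) fits (3, 0, 1); releases (1, 2, 2), pool now (4, 2, 3)
  J6: need (3, 1, 2) fits (4, 2, 3); releases (3, 1, 1), pool now (7, 3, 4)
  J7: need (7, 1, 4) fits (7, 3, 4); releases (1, 1, 3), pool now (8, 4, 7)
  J8: need (8, 3, 6) fits (8, 4, 7); releases (1, 3, 2), pool now (9, 7, 9)
  J5: need (9, 6, 7) fits (9, 7, 9); releases (1, 1, 2), pool now (10, 8, 11)


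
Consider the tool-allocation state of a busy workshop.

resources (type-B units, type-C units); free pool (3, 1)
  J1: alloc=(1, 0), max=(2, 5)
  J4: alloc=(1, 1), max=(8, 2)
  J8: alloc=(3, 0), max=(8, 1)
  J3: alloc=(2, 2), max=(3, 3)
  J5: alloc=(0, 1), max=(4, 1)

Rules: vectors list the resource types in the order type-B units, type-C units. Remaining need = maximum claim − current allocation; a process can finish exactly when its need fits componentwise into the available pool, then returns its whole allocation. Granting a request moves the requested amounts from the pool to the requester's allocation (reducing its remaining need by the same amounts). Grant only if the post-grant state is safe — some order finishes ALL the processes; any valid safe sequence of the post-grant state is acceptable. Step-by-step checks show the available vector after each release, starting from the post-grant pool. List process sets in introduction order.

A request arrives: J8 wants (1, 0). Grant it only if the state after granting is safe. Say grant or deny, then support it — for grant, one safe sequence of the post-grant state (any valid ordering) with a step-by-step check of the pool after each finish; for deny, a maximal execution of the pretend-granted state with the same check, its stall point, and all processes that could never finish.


GRANT: granting preserves safety; a valid post-grant sequence is J3, J8, J5, J4, J1.
Key observation: (2, 1) free after granting still covers J3 first, and each release covers the next.
Check on the post-grant state, step by step:
  pool = (2, 1)
  J3: need (1, 1) fits (2, 1); releases (2, 2), pool now (4, 3)
  J8: need (4, 1) fits (4, 3); releases (4, 0), pool now (8, 3)
  J5: need (4, 0) fits (8, 3); releases (0, 1), pool now (8, 4)
  J4: need (7, 1) fits (8, 4); releases (1, 1), pool now (9, 5)
  J1: need (1, 5) fits (9, 5); releases (1, 0), pool now (10, 5)


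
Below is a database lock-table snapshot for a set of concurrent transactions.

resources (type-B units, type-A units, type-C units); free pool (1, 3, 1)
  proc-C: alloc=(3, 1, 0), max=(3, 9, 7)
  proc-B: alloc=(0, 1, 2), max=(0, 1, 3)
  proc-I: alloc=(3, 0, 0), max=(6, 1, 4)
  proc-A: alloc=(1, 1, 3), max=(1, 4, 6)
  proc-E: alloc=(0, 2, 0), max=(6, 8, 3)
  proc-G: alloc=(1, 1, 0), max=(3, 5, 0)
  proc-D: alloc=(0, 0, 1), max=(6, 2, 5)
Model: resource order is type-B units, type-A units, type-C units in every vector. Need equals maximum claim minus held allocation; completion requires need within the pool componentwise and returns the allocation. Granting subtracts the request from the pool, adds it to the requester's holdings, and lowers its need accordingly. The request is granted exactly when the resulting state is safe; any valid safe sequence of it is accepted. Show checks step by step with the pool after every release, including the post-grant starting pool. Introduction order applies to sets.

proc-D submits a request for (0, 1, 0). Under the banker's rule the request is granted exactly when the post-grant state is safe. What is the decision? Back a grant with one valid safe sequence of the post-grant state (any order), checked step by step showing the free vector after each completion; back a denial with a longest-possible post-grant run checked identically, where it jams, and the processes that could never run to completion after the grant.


GRANT: granting preserves safety; a valid post-grant sequence is proc-B, proc-A, proc-G, proc-I, proc-D, proc-E, proc-C.
Key observation: (1, 2, 1) free after granting still covers proc-B first, and each release covers the next.
Check on the post-grant state, step by step:
  pool = (1, 2, 1)
  run proc-B (needs (0, 0, 1), free (1, 2, 1)); after release of (0, 1, 2) the pool is (1, 3, 3)
  run proc-A (needs (0, 3, 3), free (1, 3, 3)); after release of (1, 1, 3) the pool is (2, 4, 6)
  run proc-G (needs (2, 4, 0), free (2, 4, 6)); after release of (1, 1, 0) the pool is (3, 5, 6)
  run proc-I (needs (3, 1, 4), free (3, 5, 6)); after release of (3, 0, 0) the pool is (6, 5, 6)
  run proc-D (needs (6, 1, 4), free (6, 5, 6)); after release of (0, 1, 1) the pool is (6, 6, 7)
  run proc-E (needs (6, 6, 3), free (6, 6, 7)); after release of (0, 2, 0) the pool is (6, 8, 7)
  run proc-C (needs (0, 8, 7), free (6, 8, 7)); after release of (3, 1, 0) the pool is (9, 9, 7)


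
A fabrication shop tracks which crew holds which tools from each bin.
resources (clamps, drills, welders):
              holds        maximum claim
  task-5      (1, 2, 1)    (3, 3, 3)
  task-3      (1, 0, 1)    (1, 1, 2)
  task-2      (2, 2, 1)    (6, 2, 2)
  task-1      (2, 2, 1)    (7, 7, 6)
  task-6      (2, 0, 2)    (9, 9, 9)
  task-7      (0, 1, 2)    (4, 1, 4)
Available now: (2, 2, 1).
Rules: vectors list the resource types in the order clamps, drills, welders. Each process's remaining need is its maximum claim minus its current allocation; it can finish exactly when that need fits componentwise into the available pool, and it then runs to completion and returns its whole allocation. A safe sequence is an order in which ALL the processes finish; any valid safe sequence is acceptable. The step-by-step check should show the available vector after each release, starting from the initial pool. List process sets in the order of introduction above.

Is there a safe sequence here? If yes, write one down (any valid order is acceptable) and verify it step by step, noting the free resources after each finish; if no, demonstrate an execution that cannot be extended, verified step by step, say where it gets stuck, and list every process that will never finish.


SAFE, for example via the order task-3, task-5, task-2, task-7, task-1, task-6.
Key observation: at task-3 the run first touches a limit — (0, 1, 1) against (2, 2, 1), exact on a resource it actually requests.
Walking it through:
  pool = (2, 2, 1)
  task-3 needs (0, 1, 1) <= (2, 2, 1) -> finishes; pool += (1, 0, 1) = (3, 2, 2)
  task-5 needs (2, 1, 2) <= (3, 2, 2) -> finishes; pool += (1, 2, 1) = (4, 4, 3)
  task-2 needs (4, 0, 1) <= (4, 4, 3) -> finishes; pool += (2, 2, 1) = (6, 6, 4)
  task-7 needs (4, 0, 2) <= (6, 6, 4) -> finishes; pool += (0, 1, 2) = (6, 7, 6)
  task-1 needs (5, 5, 5) <= (6, 7, 6) -> finishes; pool += (2, 2, 1) = (8, 9, 7)
  task-6 needs (7, 9, 7) <= (8, 9, 7) -> finishes; pool += (2, 0, 2) = (10, 9, 9)


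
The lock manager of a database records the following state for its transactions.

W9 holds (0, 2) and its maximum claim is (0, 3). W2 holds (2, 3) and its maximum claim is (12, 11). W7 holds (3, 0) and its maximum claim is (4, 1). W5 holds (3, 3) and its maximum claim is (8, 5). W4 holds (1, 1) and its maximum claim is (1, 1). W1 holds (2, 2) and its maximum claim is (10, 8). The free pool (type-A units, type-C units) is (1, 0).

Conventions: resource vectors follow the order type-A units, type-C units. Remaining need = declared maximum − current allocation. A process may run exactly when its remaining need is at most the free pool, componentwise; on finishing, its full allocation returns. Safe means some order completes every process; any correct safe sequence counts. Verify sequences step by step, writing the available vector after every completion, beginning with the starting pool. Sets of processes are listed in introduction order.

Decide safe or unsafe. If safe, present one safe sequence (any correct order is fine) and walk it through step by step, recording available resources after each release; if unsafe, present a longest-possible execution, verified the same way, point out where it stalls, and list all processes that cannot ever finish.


SAFE — a valid safe sequence is W4, W7, W9, W5, W1, W2.
Key observation: W7 is the earliest step where a requested resource binds exactly: need (1, 1), pool (2, 1) at its turn.
Check, step by step:
  pool = (1, 0)
  W4: need (0, 0) fits (1, 0); releases (1, 1), pool now (2, 1)
  W7: need (1, 1) fits (2, 1); releases (3, 0), pool now (5, 1)
  W9: need (0, 1) fits (5, 1); releases (0, 2), pool now (5, 3)
  W5: need (5, 2) fits (5, 3); releases (3, 3), pool now (8, 6)
  W1: need (8, 6) fits (8, 6); releases (2, 2), pool now (10, 8)
  W2: need (10, 8) fits (10, 8); releases (2, 3), pool now (12, 11)


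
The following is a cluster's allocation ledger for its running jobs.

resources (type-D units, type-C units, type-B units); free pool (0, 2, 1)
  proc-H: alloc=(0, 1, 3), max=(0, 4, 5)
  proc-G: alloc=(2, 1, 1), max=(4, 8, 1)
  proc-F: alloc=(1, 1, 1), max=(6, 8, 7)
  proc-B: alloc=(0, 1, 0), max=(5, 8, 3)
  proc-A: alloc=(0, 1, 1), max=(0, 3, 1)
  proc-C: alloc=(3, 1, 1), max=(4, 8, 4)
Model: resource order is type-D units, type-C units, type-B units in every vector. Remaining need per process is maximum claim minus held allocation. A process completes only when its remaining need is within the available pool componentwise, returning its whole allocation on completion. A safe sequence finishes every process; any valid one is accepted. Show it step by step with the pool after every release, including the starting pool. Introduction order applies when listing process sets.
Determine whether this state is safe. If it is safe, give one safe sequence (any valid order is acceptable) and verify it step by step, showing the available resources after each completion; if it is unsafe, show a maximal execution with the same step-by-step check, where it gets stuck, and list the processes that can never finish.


UNSAFE — no complete ordering exists.
Key observation: proc-A, proc-H can finish, but then (0, 4, 5) is all there is, and the blocked group's type-D units demands exceed it.
A maximal execution: proc-A, proc-H — then nothing else fits. Verifying each step:
  pool = (0, 2, 1)
  proc-A needs (0, 2, 0) <= (0, 2, 1) -> finishes; pool += (0, 1, 1) = (0, 3, 2)
  proc-H needs (0, 3, 2) <= (0, 3, 2) -> finishes; pool += (0, 1, 3) = (0, 4, 5)
  proc-G still needs (2, 7, 0) but only (0, 4, 5) is free — short on type-D units and type-C units
  proc-F still needs (5, 7, 6) but only (0, 4, 5) is free — short on type-D units, type-C units and type-B units
  proc-B still needs (5, 7, 3) but only (0, 4, 5) is free — short on type-D units and type-C units
  proc-C still needs (1, 7, 3) but only (0, 4, 5) is free — short on type-D units and type-C units
Never able to finish: proc-G, proc-F, proc-B and proc-C.


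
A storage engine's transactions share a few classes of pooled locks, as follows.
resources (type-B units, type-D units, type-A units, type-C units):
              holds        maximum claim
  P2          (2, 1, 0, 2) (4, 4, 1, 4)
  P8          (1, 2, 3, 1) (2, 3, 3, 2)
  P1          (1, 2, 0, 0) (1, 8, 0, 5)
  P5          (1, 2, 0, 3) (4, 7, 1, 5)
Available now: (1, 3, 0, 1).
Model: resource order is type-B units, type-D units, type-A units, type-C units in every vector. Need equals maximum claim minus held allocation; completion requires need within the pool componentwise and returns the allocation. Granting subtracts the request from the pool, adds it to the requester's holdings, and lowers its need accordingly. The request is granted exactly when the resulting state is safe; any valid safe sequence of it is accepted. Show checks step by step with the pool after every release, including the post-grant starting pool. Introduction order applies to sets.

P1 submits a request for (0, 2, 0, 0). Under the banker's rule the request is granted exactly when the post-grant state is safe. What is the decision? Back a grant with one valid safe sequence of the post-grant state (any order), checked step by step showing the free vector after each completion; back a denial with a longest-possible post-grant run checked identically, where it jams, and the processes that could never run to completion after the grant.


DENY. Granting would leave the state unsafe.
Key observation: after P8, P2 the pool peaks at (4, 4, 3, 4), and each blocked process is short somewhere: P1 on type-C units; P5 on type-D units.
On the post-grant state, P8, P2 is a maximal run — nothing extends it. Step-by-step check:
  pool = (1, 1, 0, 1)
  P8 needs (1, 1, 0, 1) <= (1, 1, 0, 1) -> finishes; pool += (1, 2, 3, 1) = (2, 3, 3, 2)
  P2 needs (2, 3, 1, 2) <= (2, 3, 3, 2) -> finishes; pool += (2, 1, 0, 2) = (4, 4, 3, 4)
  P1 cannot run: need (0, 4, 0, 5) vs free (4, 4, 3, 4) (insufficient type-C units)
  P5 cannot run: need (3, 5, 1, 2) vs free (4, 4, 3, 4) (insufficient type-D units)
Had the request been granted, P1 and P5 could never finish.


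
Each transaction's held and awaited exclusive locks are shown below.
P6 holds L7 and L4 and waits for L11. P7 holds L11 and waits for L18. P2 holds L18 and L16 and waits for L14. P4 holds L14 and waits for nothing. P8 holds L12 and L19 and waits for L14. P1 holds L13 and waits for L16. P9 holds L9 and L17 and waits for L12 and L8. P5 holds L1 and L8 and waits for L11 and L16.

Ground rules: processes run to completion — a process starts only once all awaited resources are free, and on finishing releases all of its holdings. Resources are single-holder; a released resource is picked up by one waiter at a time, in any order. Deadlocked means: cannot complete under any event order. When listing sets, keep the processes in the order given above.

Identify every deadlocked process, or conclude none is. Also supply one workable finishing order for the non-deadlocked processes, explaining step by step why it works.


The deadlocked set is empty.
Key observation: there is no circular wait here — follow any chain and it reaches a process that is free to run now.
One completion order for the rest: P4, P2, P7, P1, P6, P5, P8, P9.
Check, step by step:
  P4: no waits; runs immediately, freeing L14
  run P2 (all its waits — L14 — are resolved); releases L18 and L16
  run P7 (all its waits — L18 — are resolved); releases L11
  run P1 (all its waits — L16 — are resolved); releases L13
  run P6 (all its waits — L11 — are resolved); releases L7 and L4
  run P5 (all its waits — L11 and L16 — are resolved); releases L1 and L8
  run P8 (all its waits — L14 — are resolved); releases L12 and L19
  run P9 (all its waits — L12 and L8 — are resolved); releases L9 and L17


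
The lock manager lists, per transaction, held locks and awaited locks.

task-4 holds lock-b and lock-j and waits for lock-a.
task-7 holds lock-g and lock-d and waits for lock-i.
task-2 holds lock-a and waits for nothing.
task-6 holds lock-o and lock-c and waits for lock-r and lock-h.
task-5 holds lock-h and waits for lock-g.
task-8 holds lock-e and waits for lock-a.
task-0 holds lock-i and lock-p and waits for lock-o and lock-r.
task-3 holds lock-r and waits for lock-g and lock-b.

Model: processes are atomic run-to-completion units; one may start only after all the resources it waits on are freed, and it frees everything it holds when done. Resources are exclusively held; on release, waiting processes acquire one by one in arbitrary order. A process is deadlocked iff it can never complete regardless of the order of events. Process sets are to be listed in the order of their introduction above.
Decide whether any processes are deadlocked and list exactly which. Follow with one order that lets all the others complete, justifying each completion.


Deadlocked set: task-7, task-6, task-5, task-0 and task-3.
Key observation: the knot is the closed ring of waits task-7 -> task-0 -> task-6 -> task-5 -> task-7; task-3 is caught in further circular waits.
The rest can finish in the order task-2, task-4, task-8.
Walking it through:
  task-2: no waits; runs immediately, freeing lock-a
  run task-4 (all its waits — lock-a — are resolved); releases lock-b and lock-j
  run task-8 (all its waits — lock-a — are resolved); releases lock-e


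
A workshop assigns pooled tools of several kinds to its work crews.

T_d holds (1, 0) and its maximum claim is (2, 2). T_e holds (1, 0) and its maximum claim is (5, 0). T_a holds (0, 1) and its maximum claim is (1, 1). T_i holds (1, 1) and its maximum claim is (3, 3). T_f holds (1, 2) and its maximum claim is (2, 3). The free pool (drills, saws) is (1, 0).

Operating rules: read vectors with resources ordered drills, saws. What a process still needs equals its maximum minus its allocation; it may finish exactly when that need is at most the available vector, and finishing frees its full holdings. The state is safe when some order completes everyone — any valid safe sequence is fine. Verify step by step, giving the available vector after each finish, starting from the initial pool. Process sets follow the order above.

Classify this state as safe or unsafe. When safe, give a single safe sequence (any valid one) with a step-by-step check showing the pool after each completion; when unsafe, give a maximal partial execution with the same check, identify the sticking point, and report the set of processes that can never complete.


SAFE — a valid safe sequence is T_a, T_f, T_i, T_d, T_e.
Key observation: the first exact fit in this order is T_a — it needs (1, 0) with (1, 0) free, meeting a requested resource to the last unit.
Step-by-step check:
  pool = (1, 0)
  T_a: need (1, 0) fits (1, 0); releases (0, 1), pool now (1, 1)
  T_f: need (1, 1) fits (1, 1); releases (1, 2), pool now (2, 3)
  T_i: need (2, 2) fits (2, 3); releases (1, 1), pool now (3, 4)
  T_d: need (1, 2) fits (3, 4); releases (1, 0), pool now (4, 4)
  T_e: need (4, 0) fits (4, 4); releases (1, 0), pool now (5, 4)


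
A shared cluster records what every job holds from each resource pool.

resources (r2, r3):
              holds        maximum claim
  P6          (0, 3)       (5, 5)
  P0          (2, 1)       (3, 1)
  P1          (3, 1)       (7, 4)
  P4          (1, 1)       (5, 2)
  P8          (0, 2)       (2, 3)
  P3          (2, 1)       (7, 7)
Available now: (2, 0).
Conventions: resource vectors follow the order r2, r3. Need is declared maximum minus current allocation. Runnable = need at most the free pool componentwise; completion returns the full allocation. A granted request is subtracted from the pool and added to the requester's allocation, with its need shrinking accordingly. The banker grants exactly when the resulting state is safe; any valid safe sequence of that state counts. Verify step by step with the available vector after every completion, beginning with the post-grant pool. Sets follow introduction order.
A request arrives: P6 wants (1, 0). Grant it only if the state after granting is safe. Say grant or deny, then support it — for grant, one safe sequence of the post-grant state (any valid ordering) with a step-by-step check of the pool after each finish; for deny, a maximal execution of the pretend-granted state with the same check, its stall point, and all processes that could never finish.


DENY — the pretend-granted state is unsafe.
Key observation: once P0, P8 finish, the pool peaks at (3, 3) — and every remaining process still needs more r2 than that.
After a pretend grant, a maximal execution: P0, P8 — then nothing else fits. Walking it through:
  pool = (1, 0)
  P0 needs (1, 0) <= (1, 0) -> finishes; pool += (2, 1) = (3, 1)
  P8 needs (2, 1) <= (3, 1) -> finishes; pool += (0, 2) = (3, 3)
  P6 still needs (4, 2) but only (3, 3) is free — short on r2
  P1 still needs (4, 3) but only (3, 3) is free — short on r2
  P4 still needs (4, 1) but only (3, 3) is free — short on r2
  P3 still needs (5, 6) but only (3, 3) is free — short on r2 and r3
Had the request been granted, P6, P1, P4 and P3 could never finish.


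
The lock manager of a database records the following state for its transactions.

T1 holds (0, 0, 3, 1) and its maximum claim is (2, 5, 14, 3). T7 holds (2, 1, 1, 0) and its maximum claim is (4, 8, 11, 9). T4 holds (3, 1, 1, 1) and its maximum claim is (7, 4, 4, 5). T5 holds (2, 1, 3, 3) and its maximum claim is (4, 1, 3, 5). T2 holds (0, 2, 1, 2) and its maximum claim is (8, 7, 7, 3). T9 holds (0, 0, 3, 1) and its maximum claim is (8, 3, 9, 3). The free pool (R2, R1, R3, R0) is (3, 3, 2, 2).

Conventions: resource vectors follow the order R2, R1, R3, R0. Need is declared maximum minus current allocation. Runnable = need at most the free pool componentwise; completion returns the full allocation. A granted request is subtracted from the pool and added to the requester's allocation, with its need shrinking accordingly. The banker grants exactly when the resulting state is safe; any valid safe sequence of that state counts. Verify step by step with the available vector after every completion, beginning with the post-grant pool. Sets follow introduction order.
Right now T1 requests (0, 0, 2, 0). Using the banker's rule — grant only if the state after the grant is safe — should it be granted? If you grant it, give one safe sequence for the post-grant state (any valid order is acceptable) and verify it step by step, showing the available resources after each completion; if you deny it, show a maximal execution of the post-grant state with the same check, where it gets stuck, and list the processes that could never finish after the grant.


DENY — the pretend-granted state is unsafe.
Key observation: once T5, T4 finish, the pool peaks at (8, 5, 4, 6) — and every remaining process still needs more R3 than that.
On the post-grant state, T5, T4 is a maximal run — nothing extends it. Walking it through:
  pool = (3, 3, 0, 2)
  run T5 (needs (2, 0, 0, 2), free (3, 3, 0, 2)); after release of (2, 1, 3, 3) the pool is (5, 4, 3, 5)
  run T4 (needs (4, 3, 3, 4), free (5, 4, 3, 5)); after release of (3, 1, 1, 1) the pool is (8, 5, 4, 6)
  blocked: T1 wants (2, 5, 9, 2), pool (8, 5, 4, 6) — not enough R3
  blocked: T7 wants (2, 7, 10, 9), pool (8, 5, 4, 6) — not enough R1, R3 and R0
  blocked: T2 wants (8, 5, 6, 1), pool (8, 5, 4, 6) — not enough R3
  blocked: T9 wants (8, 3, 6, 2), pool (8, 5, 4, 6) — not enough R3
Post-grant, the permanently blocked set is T1, T7, T2 and T9.


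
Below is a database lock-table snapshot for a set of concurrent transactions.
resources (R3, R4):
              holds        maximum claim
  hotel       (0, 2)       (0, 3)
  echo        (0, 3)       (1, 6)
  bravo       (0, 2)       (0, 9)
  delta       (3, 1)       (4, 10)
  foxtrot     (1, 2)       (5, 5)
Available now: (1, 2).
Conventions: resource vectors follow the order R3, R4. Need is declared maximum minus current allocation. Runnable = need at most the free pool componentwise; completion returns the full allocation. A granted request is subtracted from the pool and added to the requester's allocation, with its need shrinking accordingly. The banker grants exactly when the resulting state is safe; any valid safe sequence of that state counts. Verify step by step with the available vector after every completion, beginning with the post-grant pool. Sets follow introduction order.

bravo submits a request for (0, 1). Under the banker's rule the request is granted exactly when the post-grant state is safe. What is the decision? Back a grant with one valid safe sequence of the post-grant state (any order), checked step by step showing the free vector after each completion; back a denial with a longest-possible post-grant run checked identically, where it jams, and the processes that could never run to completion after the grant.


GRANT — the state after the grant stays safe, e.g. via hotel, echo, bravo, delta, foxtrot.
Key observation: even at the reduced pool (1, 1), hotel fits immediately, so safety survives the grant.
Step-by-step check of the post-grant state:
  pool = (1, 1)
  hotel: need (0, 1) fits (1, 1); releases (0, 2), pool now (1, 3)
  echo: need (1, 3) fits (1, 3); releases (0, 3), pool now (1, 6)
  bravo: need (0, 6) fits (1, 6); releases (0, 3), pool now (1, 9)
  delta: need (1, 9) fits (1, 9); releases (3, 1), pool now (4, 10)
  foxtrot: need (4, 3) fits (4, 10); releases (1, 2), pool now (5, 12)


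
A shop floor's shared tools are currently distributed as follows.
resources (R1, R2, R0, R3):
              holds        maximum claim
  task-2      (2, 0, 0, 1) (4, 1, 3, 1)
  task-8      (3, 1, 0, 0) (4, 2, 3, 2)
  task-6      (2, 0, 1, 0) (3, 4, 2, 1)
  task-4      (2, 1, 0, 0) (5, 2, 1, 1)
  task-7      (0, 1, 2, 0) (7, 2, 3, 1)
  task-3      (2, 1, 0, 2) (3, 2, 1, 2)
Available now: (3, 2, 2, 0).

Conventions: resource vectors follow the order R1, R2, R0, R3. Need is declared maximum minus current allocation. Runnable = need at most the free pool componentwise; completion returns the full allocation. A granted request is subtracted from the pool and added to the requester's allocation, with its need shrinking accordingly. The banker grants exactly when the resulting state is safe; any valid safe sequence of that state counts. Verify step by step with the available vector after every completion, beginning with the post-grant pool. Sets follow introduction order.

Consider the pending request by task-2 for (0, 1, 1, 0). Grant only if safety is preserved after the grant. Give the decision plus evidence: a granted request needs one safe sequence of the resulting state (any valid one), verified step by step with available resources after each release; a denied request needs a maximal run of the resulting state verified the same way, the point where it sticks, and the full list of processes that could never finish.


GRANT — the state after the grant stays safe, e.g. via task-3, task-4, task-7, task-6, task-2, task-8.
Key observation: with (3, 1, 1, 0) left after the transfer, task-3 can run at once — the state stays safe.
Step-by-step check of the post-grant state:
  pool = (3, 1, 1, 0)
  task-3: need (1, 1, 1, 0) fits (3, 1, 1, 0); releases (2, 1, 0, 2), pool now (5, 2, 1, 2)
  task-4: need (3, 1, 1, 1) fits (5, 2, 1, 2); releases (2, 1, 0, 0), pool now (7, 3, 1, 2)
  task-7: need (7, 1, 1, 1) fits (7, 3, 1, 2); releases (0, 1, 2, 0), pool now (7, 4, 3, 2)
  task-6: need (1, 4, 1, 1) fits (7, 4, 3, 2); releases (2, 0, 1, 0), pool now (9, 4, 4, 2)
  task-2: need (2, 0, 2, 0) fits (9, 4, 4, 2); releases (2, 1, 1, 1), pool now (11, 5, 5, 3)
  task-8: need (1, 1, 3, 2) fits (11, 5, 5, 3); releases (3, 1, 0, 0), pool now (14, 6, 5, 3)


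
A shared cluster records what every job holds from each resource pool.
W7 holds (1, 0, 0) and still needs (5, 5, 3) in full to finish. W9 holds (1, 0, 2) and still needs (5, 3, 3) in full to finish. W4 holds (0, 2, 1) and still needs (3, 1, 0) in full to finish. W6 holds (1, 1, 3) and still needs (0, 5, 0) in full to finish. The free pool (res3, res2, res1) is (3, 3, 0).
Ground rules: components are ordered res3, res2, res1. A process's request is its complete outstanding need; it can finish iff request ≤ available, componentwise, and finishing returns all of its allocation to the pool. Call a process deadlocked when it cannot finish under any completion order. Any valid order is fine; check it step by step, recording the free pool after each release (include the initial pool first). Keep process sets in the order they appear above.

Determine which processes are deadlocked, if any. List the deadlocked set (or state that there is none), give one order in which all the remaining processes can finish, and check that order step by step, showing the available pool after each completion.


The deadlocked set is W7 and W9.
Key observation: res3 is the bottleneck — with W4, W6 done the pool holds (4, 6, 4), short of every remaining need.
The rest can finish in the order W4, W6. Check, step by step:
  pool = (3, 3, 0)
  W4: need (3, 1, 0) fits (3, 3, 0); releases (0, 2, 1), pool now (3, 5, 1)
  W6: need (0, 5, 0) fits (3, 5, 1); releases (1, 1, 3), pool now (4, 6, 4)
The stuck group stays short no matter what:
  W7 still needs (5, 5, 3) but only (4, 6, 4) is free — short on res3
  W9 still needs (5, 3, 3) but only (4, 6, 4) is free — short on res3


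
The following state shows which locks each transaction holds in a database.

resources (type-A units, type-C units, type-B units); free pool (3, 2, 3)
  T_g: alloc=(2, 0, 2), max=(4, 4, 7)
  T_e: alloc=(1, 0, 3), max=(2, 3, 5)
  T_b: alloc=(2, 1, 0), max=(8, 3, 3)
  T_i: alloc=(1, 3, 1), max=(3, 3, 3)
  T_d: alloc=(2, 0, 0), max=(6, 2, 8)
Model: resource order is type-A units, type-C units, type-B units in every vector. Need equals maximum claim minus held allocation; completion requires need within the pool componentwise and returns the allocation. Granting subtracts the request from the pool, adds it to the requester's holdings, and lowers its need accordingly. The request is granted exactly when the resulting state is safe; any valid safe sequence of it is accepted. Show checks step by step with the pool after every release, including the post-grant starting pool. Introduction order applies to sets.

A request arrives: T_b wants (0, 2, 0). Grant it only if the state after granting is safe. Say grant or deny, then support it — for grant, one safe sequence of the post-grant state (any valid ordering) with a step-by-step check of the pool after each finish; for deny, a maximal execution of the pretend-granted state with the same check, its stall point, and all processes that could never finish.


DENY. Granting would leave the state unsafe.
Key observation: after T_i, T_e the pool peaks at (5, 3, 7), and each blocked process is short somewhere: T_g on type-C units; T_b on type-A units; T_d on type-B units.
After a pretend grant, a maximal execution: T_i, T_e — then nothing else fits. Verifying each step:
  pool = (3, 0, 3)
  T_i needs (2, 0, 2) <= (3, 0, 3) -> finishes; pool += (1, 3, 1) = (4, 3, 4)
  T_e needs (1, 3, 2) <= (4, 3, 4) -> finishes; pool += (1, 0, 3) = (5, 3, 7)
  T_g still needs (2, 4, 5) but only (5, 3, 7) is free — short on type-C units
  T_b still needs (6, 0, 3) but only (5, 3, 7) is free — short on type-A units
  T_d still needs (4, 2, 8) but only (5, 3, 7) is free — short on type-B units
Processes that could never finish after the grant: T_g, T_b and T_d.


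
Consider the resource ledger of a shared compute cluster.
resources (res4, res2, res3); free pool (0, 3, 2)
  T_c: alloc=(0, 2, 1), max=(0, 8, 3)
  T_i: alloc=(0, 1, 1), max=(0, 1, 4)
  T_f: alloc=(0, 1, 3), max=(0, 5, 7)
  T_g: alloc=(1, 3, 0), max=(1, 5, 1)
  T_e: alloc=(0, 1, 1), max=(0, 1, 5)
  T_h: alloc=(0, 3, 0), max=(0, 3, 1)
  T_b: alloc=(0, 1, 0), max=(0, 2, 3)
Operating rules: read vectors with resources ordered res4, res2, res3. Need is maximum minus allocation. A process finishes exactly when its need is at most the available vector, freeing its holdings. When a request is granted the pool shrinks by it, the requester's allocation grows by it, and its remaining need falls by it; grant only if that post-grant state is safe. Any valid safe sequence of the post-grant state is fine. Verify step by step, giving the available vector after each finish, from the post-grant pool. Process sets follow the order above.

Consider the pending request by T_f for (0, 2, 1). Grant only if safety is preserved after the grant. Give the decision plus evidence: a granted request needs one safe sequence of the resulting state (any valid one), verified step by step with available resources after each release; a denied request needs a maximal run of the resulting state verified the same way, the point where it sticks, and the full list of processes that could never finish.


DENY. Granting would leave the state unsafe.
Key observation: the pool after T_h, T_g is (1, 7, 1); every surviving request exceeds it in res3, so progress ends there.
After a pretend grant, a maximal execution: T_h, T_g — then nothing else fits. Step-by-step check:
  pool = (0, 1, 1)
  T_h needs (0, 0, 1) <= (0, 1, 1) -> finishes; pool += (0, 3, 0) = (0, 4, 1)
  T_g needs (0, 2, 1) <= (0, 4, 1) -> finishes; pool += (1, 3, 0) = (1, 7, 1)
  T_c cannot run: need (0, 6, 2) vs free (1, 7, 1) (insufficient res3)
  T_i cannot run: need (0, 0, 3) vs free (1, 7, 1) (insufficient res3)
  T_f cannot run: need (0, 2, 3) vs free (1, 7, 1) (insufficient res3)
  T_e cannot run: need (0, 0, 4) vs free (1, 7, 1) (insufficient res3)
  T_b cannot run: need (0, 1, 3) vs free (1, 7, 1) (insufficient res3)
Processes that could never finish after the grant: T_c, T_i, T_f, T_e and T_b.
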